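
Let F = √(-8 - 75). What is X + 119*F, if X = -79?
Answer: -79 + 119*I*√83 ≈ -79.0 + 1084.1*I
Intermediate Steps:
F = I*√83 (F = √(-83) = I*√83 ≈ 9.1104*I)
X + 119*F = -79 + 119*(I*√83) = -79 + 119*I*√83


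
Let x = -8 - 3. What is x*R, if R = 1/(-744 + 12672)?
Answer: -11/11928 ≈ -0.00092220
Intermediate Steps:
R = 1/11928 ≈ 8.3836e-5
x = -11
x*R = -11*1/11928 = -11/11928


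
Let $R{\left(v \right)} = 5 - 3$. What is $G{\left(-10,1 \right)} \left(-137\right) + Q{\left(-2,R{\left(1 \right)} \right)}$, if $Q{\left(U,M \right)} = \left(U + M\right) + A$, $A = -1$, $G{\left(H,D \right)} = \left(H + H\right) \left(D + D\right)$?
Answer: $5479$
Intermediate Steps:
$G{\left(H,D \right)} = 4 D H$ ($G{\left(H,D \right)} = 2 H 2 D = 4 D H$)
$R{\left(v \right)} = 2$
$Q{\left(U,M \right)} = -1 + M + U$ ($Q{\left(U,M \right)} = \left(U + M\right) - 1 = \left(M + U\right) - 1 = -1 + M + U$)
$G{\left(-10,1 \right)} \left(-137\right) + Q{\left(-2,R{\left(1 \right)} \right)} = 4 \cdot 1 \left(-10\right) \left(-137\right) - 1 = \left(-40\right) \left(-137\right) - 1 = 5480 - 1 = 5479$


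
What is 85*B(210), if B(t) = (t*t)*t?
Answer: 787185000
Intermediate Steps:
B(t) = t³ (B(t) = t²*t = t³)
85*B(210) = 85*210³ = 85*9261000 = 787185000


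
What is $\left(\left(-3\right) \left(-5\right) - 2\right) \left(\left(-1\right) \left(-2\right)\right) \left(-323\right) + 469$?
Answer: $-7929$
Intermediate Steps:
$\left(\left(-3\right) \left(-5\right) - 2\right) \left(\left(-1\right) \left(-2\right)\right) \left(-323\right) + 469 = \left(15 - 2\right) 2 \left(-323\right) + 469 = 13 \cdot 2 \left(-323\right) + 469 = 26 \left(-323\right) + 469 = -8398 + 469 = -7929$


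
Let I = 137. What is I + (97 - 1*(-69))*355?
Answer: 59067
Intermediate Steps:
I + (97 - 1*(-69))*355 = 137 + (97 - 1*(-69))*355 = 137 + (97 + 69)*355 = 137 + 166*355 = 137 + 58930 = 59067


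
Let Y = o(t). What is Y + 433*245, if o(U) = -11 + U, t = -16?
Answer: 106058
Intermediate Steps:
Y = -27 (Y = -11 - 16 = -27)
Y + 433*245 = -27 + 433*245 = -27 + 106085 = 106058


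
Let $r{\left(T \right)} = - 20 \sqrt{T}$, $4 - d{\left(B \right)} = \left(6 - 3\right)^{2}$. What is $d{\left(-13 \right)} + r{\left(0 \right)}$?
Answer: $-5$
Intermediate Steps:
$d{\left(B \right)} = -5$ ($d{\left(B \right)} = 4 - \left(6 - 3\right)^{2} = 4 - 3^{2} = 4 - 9 = -5$)
$d{\left(-13 \right)} + r{\left(0 \right)} = -5 - 20 \sqrt{0} = -5 - 0 = -5 + 0 = -5$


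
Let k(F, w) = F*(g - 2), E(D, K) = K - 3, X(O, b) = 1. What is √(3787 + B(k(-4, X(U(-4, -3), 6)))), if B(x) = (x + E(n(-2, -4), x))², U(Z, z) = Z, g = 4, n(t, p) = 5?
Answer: 2*√1037 ≈ 64.405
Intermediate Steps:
E(D, K) = -3 + K
k(F, w) = 2*F (k(F, w) = F*(4 - 2) = F*2 = 2*F)
B(x) = (-3 + 2*x)² (B(x) = (x + (-3 + x))² = (-3 + 2*x)²)
√(3787 + B(k(-4, X(U(-4, -3), 6)))) = √(3787 + (-3 + 2*(2*(-4)))²) = √(3787 + (-3 + 2*(-8))²) = √(3787 + (-3 - 16)²) = √(3787 + (-19)²) = √(3787 + 361) = √4148 = 2*√1037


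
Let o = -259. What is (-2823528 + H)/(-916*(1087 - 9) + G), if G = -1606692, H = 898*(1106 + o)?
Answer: 1031461/1297070 ≈ 0.79522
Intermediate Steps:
H = 760606 (H = 898*(1106 - 259) = 898*847 = 760606)
(-2823528 + H)/(-916*(1087 - 9) + G) = (-2823528 + 760606)/(-916*(1087 - 9) - 1606692) = -2062922/(-916*1078 - 1606692) = -2062922/(-987448 - 1606692) = -2062922/(-2594140) = -2062922*(-1/2594140) = 1031461/1297070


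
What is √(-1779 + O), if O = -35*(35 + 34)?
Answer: 3*I*√466 ≈ 64.761*I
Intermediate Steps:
O = -2415 (O = -35*69 = -2415)
√(-1779 + O) = √(-1779 - 2415) = √(-4194) = 3*I*√466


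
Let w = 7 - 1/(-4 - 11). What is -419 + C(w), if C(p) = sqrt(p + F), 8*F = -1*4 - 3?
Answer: -419 + sqrt(22290)/60 ≈ -416.51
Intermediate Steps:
w = 106/15 (w = 7 - 1/(-15) = 7 - 1*(-1/15) = 7 + 1/15 = 106/15 ≈ 7.0667)
F = -7/8 (F = (-1*4 - 3)/8 = (-4 - 3)/8 = (1/8)*(-7) = -7/8 ≈ -0.87500)
C(p) = sqrt(-7/8 + p) (C(p) = sqrt(p - 7/8) = sqrt(-7/8 + p))
-419 + C(w) = -419 + sqrt(-14 + 16*(106/15))/4 = -419 + sqrt(-14 + 1696/15)/4 = -419 + sqrt(1486/15)/4 = -419 + (sqrt(22290)/15)/4 = -419 + sqrt(22290)/60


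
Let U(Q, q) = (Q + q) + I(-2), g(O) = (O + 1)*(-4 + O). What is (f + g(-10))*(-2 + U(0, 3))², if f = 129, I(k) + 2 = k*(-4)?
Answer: 12495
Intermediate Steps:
I(k) = -2 - 4*k (I(k) = -2 + k*(-4) = -2 - 4*k)
g(O) = (1 + O)*(-4 + O)
U(Q, q) = 6 + Q + q (U(Q, q) = (Q + q) + (-2 - 4*(-2)) = (Q + q) + (-2 + 8) = (Q + q) + 6 = 6 + Q + q)
(f + g(-10))*(-2 + U(0, 3))² = (129 + (-4 + (-10)² - 3*(-10)))*(-2 + (6 + 0 + 3))² = (129 + (-4 + 100 + 30))*(-2 + 9)² = (129 + 126)*7² = 255*49 = 12495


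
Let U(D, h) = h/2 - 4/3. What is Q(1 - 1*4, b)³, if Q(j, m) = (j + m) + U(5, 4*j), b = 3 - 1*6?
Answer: -64000/27 ≈ -2370.4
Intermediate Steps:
U(D, h) = -4/3 + h/2 (U(D, h) = h*(½) - 4*⅓ = h/2 - 4/3 = -4/3 + h/2)
b = -3 (b = 3 - 6 = -3)
Q(j, m) = -4/3 + m + 3*j (Q(j, m) = (j + m) + (-4/3 + (4*j)/2) = (j + m) + (-4/3 + 2*j) = -4/3 + m + 3*j)
Q(1 - 1*4, b)³ = (-4/3 - 3 + 3*(1 - 1*4))³ = (-4/3 - 3 + 3*(1 - 4))³ = (-4/3 - 3 + 3*(-3))³ = (-4/3 - 3 - 9)³ = (-40/3)³ = -64000/27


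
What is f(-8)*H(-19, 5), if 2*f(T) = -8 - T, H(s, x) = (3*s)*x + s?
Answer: 0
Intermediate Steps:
H(s, x) = s + 3*s*x (H(s, x) = 3*s*x + s = s + 3*s*x)
f(T) = -4 - T/2 (f(T) = (-8 - T)/2 = -4 - T/2)
f(-8)*H(-19, 5) = (-4 - ½*(-8))*(-19*(1 + 3*5)) = (-4 + 4)*(-19*(1 + 15)) = 0*(-19*16) = 0*(-304) = 0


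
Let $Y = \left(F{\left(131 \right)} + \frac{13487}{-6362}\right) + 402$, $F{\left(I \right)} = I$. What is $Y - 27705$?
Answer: $- \frac{172881751}{6362} \approx -27174.0$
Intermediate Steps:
$Y = \frac{3377459}{6362}$ ($Y = \left(131 + \frac{13487}{-6362}\right) + 402 = \left(131 + 13487 \left(- \frac{1}{6362}\right)\right) + 402 = \left(131 - \frac{13487}{6362}\right) + 402 = \frac{819935}{6362} + 402 = \frac{3377459}{6362} \approx 530.88$)
$Y - 27705 = \frac{3377459}{6362} - 27705 = - \frac{172881751}{6362}$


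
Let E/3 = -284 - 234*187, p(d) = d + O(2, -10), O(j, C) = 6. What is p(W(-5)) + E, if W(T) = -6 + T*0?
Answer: -132126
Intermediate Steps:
W(T) = -6 (W(T) = -6 + 0 = -6)
p(d) = 6 + d (p(d) = d + 6 = 6 + d)
E = -132126 (E = 3*(-284 - 234*187) = 3*(-284 - 43758) = 3*(-44042) = -132126)
p(W(-5)) + E = (6 - 6) - 132126 = 0 - 132126 = -132126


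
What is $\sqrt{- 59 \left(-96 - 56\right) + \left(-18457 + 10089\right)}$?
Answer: $10 \sqrt{6} \approx 24.495$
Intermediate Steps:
$\sqrt{- 59 \left(-96 - 56\right) + \left(-18457 + 10089\right)} = \sqrt{- 59 \left(-96 - 56\right) - 8368} = \sqrt{\left(-59\right) \left(-152\right) - 8368} = \sqrt{8968 - 8368} = \sqrt{600} = 10 \sqrt{6}$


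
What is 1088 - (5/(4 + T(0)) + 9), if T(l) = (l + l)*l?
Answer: 4311/4 ≈ 1077.8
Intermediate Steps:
T(l) = 2*l² (T(l) = (2*l)*l = 2*l²)
1088 - (5/(4 + T(0)) + 9) = 1088 - (5/(4 + 2*0²) + 9) = 1088 - (5/(4 + 2*0) + 9) = 1088 - (5/(4 + 0) + 9) = 1088 - (5/4 + 9) = 1088 - 1*41/4 = 1088 - 41/4 = 4311/4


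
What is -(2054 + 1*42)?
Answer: -2096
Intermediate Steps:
-(2054 + 1*42) = -(2054 + 42) = -1*2096 = -2096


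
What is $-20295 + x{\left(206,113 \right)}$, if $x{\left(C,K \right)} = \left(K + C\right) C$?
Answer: $45419$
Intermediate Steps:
$x{\left(C,K \right)} = C \left(C + K\right)$ ($x{\left(C,K \right)} = \left(C + K\right) C = C \left(C + K\right)$)
$-20295 + x{\left(206,113 \right)} = -20295 + 206 \left(206 + 113\right) = -20295 + 206 \cdot 319 = -20295 + 65714 = 45419$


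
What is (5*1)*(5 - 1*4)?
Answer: 5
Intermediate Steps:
(5*1)*(5 - 1*4) = 5*(5 - 4) = 5*1 = 5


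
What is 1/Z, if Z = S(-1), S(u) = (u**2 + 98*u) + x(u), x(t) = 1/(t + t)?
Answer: -2/195 ≈ -0.010256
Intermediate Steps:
x(t) = 1/(2*t)
S(u) = u**2 + 1/(2*u) + 98*u (S(u) = (u**2 + 98*u) + 1/(2*u) = u**2 + 1/(2*u) + 98*u)
Z = -195/2 (Z = (-1)**2 + (1/2)/(-1) + 98*(-1) = 1 + (1/2)*(-1) - 98 = 1 - 1/2 - 98 = -195/2 ≈ -97.500)
1/Z = 1/(-195/2) = -2/195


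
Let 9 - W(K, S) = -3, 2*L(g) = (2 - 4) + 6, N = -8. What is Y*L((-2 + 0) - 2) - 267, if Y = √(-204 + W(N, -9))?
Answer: -267 + 16*I*√3 ≈ -267.0 + 27.713*I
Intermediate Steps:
L(g) = 2 (L(g) = ((2 - 4) + 6)/2 = (-2 + 6)/2 = (½)*4 = 2)
W(K, S) = 12 (W(K, S) = 9 - 1*(-3) = 9 + 3 = 12)
Y = 8*I*√3 (Y = √(-204 + 12) = √(-192) = 8*I*√3 ≈ 13.856*I)
Y*L((-2 + 0) - 2) - 267 = (8*I*√3)*2 - 267 = 16*I*√3 - 267 = -267 + 16*I*√3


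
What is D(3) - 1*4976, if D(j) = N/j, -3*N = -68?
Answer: -44716/9 ≈ -4968.4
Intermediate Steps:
N = 68/3 (N = -⅓*(-68) = 68/3 ≈ 22.667)
D(j) = 68/(3*j)
D(3) - 1*4976 = (68/3)/3 - 1*4976 = (68/3)*(⅓) - 4976 = 68/9 - 4976 = -44716/9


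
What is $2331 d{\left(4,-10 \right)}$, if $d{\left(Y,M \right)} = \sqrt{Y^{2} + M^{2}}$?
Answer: $4662 \sqrt{29} \approx 25106.0$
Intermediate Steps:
$d{\left(Y,M \right)} = \sqrt{M^{2} + Y^{2}}$
$2331 d{\left(4,-10 \right)} = 2331 \sqrt{\left(-10\right)^{2} + 4^{2}} = 2331 \sqrt{100 + 16} = 2331 \sqrt{116} = 2331 \cdot 2 \sqrt{29} = 4662 \sqrt{29}$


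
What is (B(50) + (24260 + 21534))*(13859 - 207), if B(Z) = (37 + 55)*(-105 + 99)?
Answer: 617643784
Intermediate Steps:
B(Z) = -552 (B(Z) = 92*(-6) = -552)
(B(50) + (24260 + 21534))*(13859 - 207) = (-552 + (24260 + 21534))*(13859 - 207) = (-552 + 45794)*13652 = 45242*13652 = 617643784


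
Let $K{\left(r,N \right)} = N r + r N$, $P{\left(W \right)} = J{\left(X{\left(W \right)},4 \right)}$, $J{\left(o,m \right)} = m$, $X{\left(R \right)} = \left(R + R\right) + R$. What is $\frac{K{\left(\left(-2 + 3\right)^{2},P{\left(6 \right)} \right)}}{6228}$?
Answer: $\frac{2}{1557} \approx 0.0012845$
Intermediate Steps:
$X{\left(R \right)} = 3 R$ ($X{\left(R \right)} = 2 R + R = 3 R$)
$P{\left(W \right)} = 4$
$K{\left(r,N \right)} = 2 N r$ ($K{\left(r,N \right)} = N r + N r = 2 N r$)
$\frac{K{\left(\left(-2 + 3\right)^{2},P{\left(6 \right)} \right)}}{6228} = \frac{2 \cdot 4 \left(-2 + 3\right)^{2}}{6228} = 2 \cdot 4 \cdot 1^{2} \cdot \frac{1}{6228} = 2 \cdot 4 \cdot 1 \cdot \frac{1}{6228} = 8 \cdot \frac{1}{6228} = \frac{2}{1557}$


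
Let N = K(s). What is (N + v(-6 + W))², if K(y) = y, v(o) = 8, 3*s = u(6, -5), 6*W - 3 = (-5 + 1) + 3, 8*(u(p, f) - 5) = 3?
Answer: 55225/576 ≈ 95.877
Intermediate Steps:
u(p, f) = 43/8 (u(p, f) = 5 + (⅛)*3 = 5 + 3/8 = 43/8)
W = ⅓ (W = ½ + ((-5 + 1) + 3)/6 = ½ + (-4 + 3)/6 = ½ + (⅙)*(-1) = ½ - ⅙ = ⅓ ≈ 0.33333)
s = 43/24 (s = (⅓)*(43/8) = 43/24 ≈ 1.7917)
N = 43/24 ≈ 1.7917
(N + v(-6 + W))² = (43/24 + 8)² = (235/24)² = 55225/576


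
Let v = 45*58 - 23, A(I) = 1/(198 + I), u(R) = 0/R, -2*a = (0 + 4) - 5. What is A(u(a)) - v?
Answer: -512225/198 ≈ -2587.0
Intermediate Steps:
a = ½ (a = -((0 + 4) - 5)/2 = -(4 - 5)/2 = -½*(-1) = ½ ≈ 0.50000)
u(R) = 0
v = 2587 (v = 2610 - 23 = 2587)
A(u(a)) - v = 1/(198 + 0) - 1*2587 = 1/198 - 2587 = -512225/198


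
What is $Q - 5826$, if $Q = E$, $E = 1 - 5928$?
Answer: $-11753$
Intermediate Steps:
$E = -5927$ ($E = 1 - 5928 = -5927$)
$Q = -5927$
$Q - 5826 = -5927 - 5826 = -11753$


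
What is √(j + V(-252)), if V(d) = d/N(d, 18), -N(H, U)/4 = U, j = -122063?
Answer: I*√488238/2 ≈ 349.37*I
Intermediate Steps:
N(H, U) = -4*U
V(d) = -d/72 (V(d) = d/((-4*18)) = d/(-72) = d*(-1/72) = -d/72)
√(j + V(-252)) = √(-122063 - 1/72*(-252)) = √(-122063 + 7/2) = √(-244119/2) = I*√488238/2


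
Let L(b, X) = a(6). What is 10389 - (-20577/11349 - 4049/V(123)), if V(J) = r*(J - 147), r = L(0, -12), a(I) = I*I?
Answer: 11315726659/1089504 ≈ 10386.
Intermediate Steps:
a(I) = I²
L(b, X) = 36 (L(b, X) = 6² = 36)
r = 36
V(J) = -5292 + 36*J (V(J) = 36*(J - 147) = 36*(-147 + J) = -5292 + 36*J)
10389 - (-20577/11349 - 4049/V(123)) = 10389 - (-20577/11349 - 4049/(-5292 + 36*123)) = 10389 - (-20577*1/11349 - 4049/(-5292 + 4428)) = 10389 - (-6859/3783 - 4049/(-864)) = 10389 - (-6859/3783 - 4049*(-1/864)) = 10389 - (-6859/3783 + 4049/864) = 10389 - 1*3130397/1089504 = 10389 - 3130397/1089504 = 11315726659/1089504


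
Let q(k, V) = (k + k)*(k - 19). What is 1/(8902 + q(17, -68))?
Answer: 1/8834 ≈ 0.00011320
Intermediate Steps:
q(k, V) = 2*k*(-19 + k) (q(k, V) = (2*k)*(-19 + k) = 2*k*(-19 + k))
1/(8902 + q(17, -68)) = 1/(8902 + 2*17*(-19 + 17)) = 1/(8902 + 2*17*(-2)) = 1/(8902 - 68) = 1/8834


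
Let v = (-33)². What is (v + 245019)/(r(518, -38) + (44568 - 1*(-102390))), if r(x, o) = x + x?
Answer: 123054/73997 ≈ 1.6630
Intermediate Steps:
r(x, o) = 2*x
v = 1089
(v + 245019)/(r(518, -38) + (44568 - 1*(-102390))) = (1089 + 245019)/(2*518 + (44568 - 1*(-102390))) = 246108/(1036 + (44568 + 102390)) = 246108/(1036 + 146958) = 246108/147994 = 246108*(1/147994) = 123054/73997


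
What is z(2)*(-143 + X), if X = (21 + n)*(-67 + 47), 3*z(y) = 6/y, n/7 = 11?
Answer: -2103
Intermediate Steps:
n = 77 (n = 7*11 = 77)
z(y) = 2/y (z(y) = (6/y)/3 = 2/y)
X = -1960 (X = (21 + 77)*(-67 + 47) = 98*(-20) = -1960)
z(2)*(-143 + X) = (2/2)*(-143 - 1960) = (2*(½))*(-2103) = 1*(-2103) = -2103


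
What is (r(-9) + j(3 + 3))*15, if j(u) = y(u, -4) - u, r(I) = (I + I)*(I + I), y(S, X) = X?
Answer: 4710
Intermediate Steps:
r(I) = 4*I² (r(I) = (2*I)*(2*I) = 4*I²)
j(u) = -4 - u
(r(-9) + j(3 + 3))*15 = (4*(-9)² + (-4 - (3 + 3)))*15 = (4*81 + (-4 - 1*6))*15 = (324 + (-4 - 6))*15 = (324 - 10)*15 = 314*15 = 4710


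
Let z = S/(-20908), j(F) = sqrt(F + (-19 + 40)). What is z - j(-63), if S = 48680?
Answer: -12170/5227 - I*sqrt(42) ≈ -2.3283 - 6.4807*I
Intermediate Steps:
j(F) = sqrt(21 + F) (j(F) = sqrt(F + 21) = sqrt(21 + F))
z = -12170/5227 (z = 48680/(-20908) = 48680*(-1/20908) = -12170/5227 ≈ -2.3283)
z - j(-63) = -12170/5227 - sqrt(21 - 63) = -12170/5227 - sqrt(-42) = -12170/5227 - I*sqrt(42)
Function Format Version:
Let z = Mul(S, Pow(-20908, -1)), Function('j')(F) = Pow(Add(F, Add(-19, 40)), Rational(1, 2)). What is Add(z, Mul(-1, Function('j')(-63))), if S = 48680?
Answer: Add(Rational(-12170, 5227), Mul(-1, I, Pow(42, Rational(1, 2)))) ≈ Add(-2.3283, Mul(-6.4807, I))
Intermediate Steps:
Function('j')(F) = Pow(Add(21, F), Rational(1, 2)) (Function('j')(F) = Pow(Add(F, 21), Rational(1, 2)) = Pow(Add(21, F), Rational(1, 2)))
z = Rational(-12170, 5227) (z = Mul(48680, Pow(-20908, -1)) = Mul(48680, Rational(-1, 20908)) = Rational(-12170, 5227) ≈ -2.3283)
Add(z, Mul(-1, Function('j')(-63))) = Add(Rational(-12170, 5227), Mul(-1, Pow(Add(21, -63), Rational(1, 2)))) = Add(Rational(-12170, 5227), Mul(-1, Pow(-42, Rational(1, 2)))) = Add(Rational(-12170, 5227), Mul(-1, Mul(I, Pow(42, Rational(1, 2))))) = Add(Rational(-12170, 5227), Mul(-1, I, Pow(42, Rational(1, 2))))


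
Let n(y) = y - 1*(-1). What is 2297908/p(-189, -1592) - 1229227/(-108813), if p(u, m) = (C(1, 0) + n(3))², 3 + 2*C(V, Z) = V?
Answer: 83351108749/326439 ≈ 2.5533e+5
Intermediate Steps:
n(y) = 1 + y (n(y) = y + 1 = 1 + y)
C(V, Z) = -3/2 + V/2
p(u, m) = 9 (p(u, m) = ((-3/2 + (½)*1) + (1 + 3))² = ((-3/2 + ½) + 4)² = (-1 + 4)² = 3² = 9)
2297908/p(-189, -1592) - 1229227/(-108813) = 2297908/9 - 1229227/(-108813) = 2297908*(⅑) - 1229227*(-1/108813) = 2297908/9 + 1229227/108813 = 83351108749/326439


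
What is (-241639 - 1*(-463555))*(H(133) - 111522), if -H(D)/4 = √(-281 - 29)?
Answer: -24748516152 - 887664*I*√310 ≈ -2.4749e+10 - 1.5629e+7*I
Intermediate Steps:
H(D) = -4*I*√310 (H(D) = -4*√(-281 - 29) = -4*I*√310)
(-241639 - 1*(-463555))*(H(133) - 111522) = (-241639 - 1*(-463555))*(-4*I*√310 - 111522) = (-241639 + 463555)*(-111522 - 4*I*√310) = 221916*(-111522 - 4*I*√310) = -24748516152 - 887664*I*√310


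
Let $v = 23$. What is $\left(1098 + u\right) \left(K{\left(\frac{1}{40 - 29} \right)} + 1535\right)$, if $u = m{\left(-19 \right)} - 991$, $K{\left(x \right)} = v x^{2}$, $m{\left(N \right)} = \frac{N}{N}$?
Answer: $\frac{20061864}{121} \approx 1.658 \cdot 10^{5}$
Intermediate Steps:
$m{\left(N \right)} = 1$
$K{\left(x \right)} = 23 x^{2}$
$u = -990$ ($u = 1 - 991 = -990$)
$\left(1098 + u\right) \left(K{\left(\frac{1}{40 - 29} \right)} + 1535\right) = \left(1098 - 990\right) \left(23 \left(\frac{1}{40 - 29}\right)^{2} + 1535\right) = 108 \left(23 \left(\frac{1}{11}\right)^{2} + 1535\right) = 108 \left(\frac{23}{121} + 1535\right) = 108 \cdot \frac{185758}{121} = \frac{20061864}{121}$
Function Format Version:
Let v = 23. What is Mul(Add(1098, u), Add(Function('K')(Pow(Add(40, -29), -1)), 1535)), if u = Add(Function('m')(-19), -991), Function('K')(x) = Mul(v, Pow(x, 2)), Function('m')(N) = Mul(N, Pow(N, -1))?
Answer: Rational(20061864, 121) ≈ 1.6580e+5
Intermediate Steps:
Function('m')(N) = 1
Function('K')(x) = Mul(23, Pow(x, 2))
u = -990 (u = Add(1, -991) = -990)
Mul(Add(1098, u), Add(Function('K')(Pow(Add(40, -29), -1)), 1535)) = Mul(Add(1098, -990), Add(Mul(23, Pow(Pow(Add(40, -29), -1), 2)), 1535)) = Mul(108, Add(Mul(23, Pow(Pow(11, -1), 2)), 1535)) = Mul(108, Add(Mul(23, Pow(Rational(1, 11), 2)), 1535)) = Mul(108, Add(Mul(23, Rational(1, 121)), 1535)) = Mul(108, Add(Rational(23, 121), 1535)) = Mul(108, Rational(185758, 121)) = Rational(20061864, 121)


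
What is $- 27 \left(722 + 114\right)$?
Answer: $-22572$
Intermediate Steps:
$- 27 \left(722 + 114\right) = \left(-27\right) 836 = -22572$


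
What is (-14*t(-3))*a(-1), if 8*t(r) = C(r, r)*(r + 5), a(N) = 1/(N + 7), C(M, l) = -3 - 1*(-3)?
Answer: 0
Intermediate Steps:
C(M, l) = 0 (C(M, l) = -3 + 3 = 0)
a(N) = 1/(7 + N)
t(r) = 0 (t(r) = (0*(r + 5))/8 = (0*(5 + r))/8 = (1/8)*0 = 0)
(-14*t(-3))*a(-1) = (-14*0)/(7 - 1) = 0/6 = 0*(1/6) = 0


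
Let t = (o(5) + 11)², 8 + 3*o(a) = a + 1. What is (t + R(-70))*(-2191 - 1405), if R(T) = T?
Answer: -1190276/9 ≈ -1.3225e+5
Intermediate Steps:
o(a) = -7/3 + a/3 (o(a) = -8/3 + (a + 1)/3 = -8/3 + (1 + a)/3 = -8/3 + (⅓ + a/3) = -7/3 + a/3)
t = 961/9 (t = ((-7/3 + (⅓)*5) + 11)² = ((-7/3 + 5/3) + 11)² = (-⅔ + 11)² = (31/3)² = 961/9 ≈ 106.78)
(t + R(-70))*(-2191 - 1405) = (961/9 - 70)*(-2191 - 1405) = (331/9)*(-3596) = -1190276/9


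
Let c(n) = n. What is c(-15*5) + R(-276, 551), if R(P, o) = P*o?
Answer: -152151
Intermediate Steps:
c(-15*5) + R(-276, 551) = -15*5 - 276*551 = -75 - 152076 = -152151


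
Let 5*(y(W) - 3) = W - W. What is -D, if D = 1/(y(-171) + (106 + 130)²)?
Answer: -1/55699 ≈ -1.7954e-5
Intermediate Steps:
y(W) = 3 (y(W) = 3 + (W - W)/5 = 3 + (⅕)*0 = 3 + 0 = 3)
D = 1/55699 (D = 1/(3 + (106 + 130)²) = 1/(3 + 236²) = 1/(3 + 55696) = 1/55699 ≈ 1.7954e-5)
-D = -1*1/55699 = -1/55699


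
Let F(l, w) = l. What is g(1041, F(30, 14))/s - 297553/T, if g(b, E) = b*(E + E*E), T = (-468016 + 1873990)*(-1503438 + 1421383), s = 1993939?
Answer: 111691037317845367/230035152561589230 ≈ 0.48554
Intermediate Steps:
T = -115367196570 (T = 1405974*(-82055) = -115367196570)
g(b, E) = b*(E + E²)
g(1041, F(30, 14))/s - 297553/T = (30*1041*(1 + 30))/1993939 - 297553/(-115367196570) = (30*1041*31)*(1/1993939) - 297553*(-1/115367196570) = 968130*(1/1993939) + 297553/115367196570 = 968130/1993939 + 297553/115367196570 = 111691037317845367/230035152561589230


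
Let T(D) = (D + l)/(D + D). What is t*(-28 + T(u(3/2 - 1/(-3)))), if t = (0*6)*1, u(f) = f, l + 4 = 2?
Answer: 0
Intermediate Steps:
l = -2 (l = -4 + 2 = -2)
t = 0 (t = 0*1 = 0)
T(D) = (-2 + D)/(2*D) (T(D) = (D - 2)/(D + D) = (-2 + D)/((2*D)) = (-2 + D)*(1/(2*D)) = (-2 + D)/(2*D))
t*(-28 + T(u(3/2 - 1/(-3)))) = 0*(-28 + (-2 + (3/2 - 1/(-3)))/(2*(3/2 - 1/(-3)))) = 0*(-28 + (-2 + (3*(½) - 1*(-⅓)))/(2*(3*(½) - 1*(-⅓)))) = 0*(-28 + (-2 + (3/2 + ⅓))/(2*(3/2 + ⅓))) = 0*(-28 + (-2 + 11/6)/(2*(11/6))) = 0*(-28 + (½)*(6/11)*(-⅙)) = 0*(-28 - 1/22) = 0*(-617/22) = 0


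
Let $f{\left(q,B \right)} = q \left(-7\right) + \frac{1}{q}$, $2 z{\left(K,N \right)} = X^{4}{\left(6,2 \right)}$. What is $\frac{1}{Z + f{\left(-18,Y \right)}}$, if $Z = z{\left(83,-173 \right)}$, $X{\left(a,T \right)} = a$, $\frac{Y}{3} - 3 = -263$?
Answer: $\frac{18}{13931} \approx 0.0012921$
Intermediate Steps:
$Y = -780$ ($Y = 9 + 3 \left(-263\right) = 9 - 789 = -780$)
$z{\left(K,N \right)} = 648$ ($z{\left(K,N \right)} = \frac{6^{4}}{2} = \frac{1}{2} \cdot 1296 = 648$)
$f{\left(q,B \right)} = \frac{1}{q} - 7 q$ ($f{\left(q,B \right)} = - 7 q + \frac{1}{q} = \frac{1}{q} - 7 q$)
$Z = 648$
$\frac{1}{Z + f{\left(-18,Y \right)}} = \frac{1}{648 + \left(\frac{1}{-18} - -126\right)} = \frac{1}{648 + \left(- \frac{1}{18} + 126\right)} = \frac{1}{648 + \frac{2267}{18}} = \frac{1}{\frac{13931}{18}} = \frac{18}{13931}$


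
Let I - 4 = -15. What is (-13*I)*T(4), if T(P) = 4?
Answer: 572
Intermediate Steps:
I = -11 (I = 4 - 15 = -11)
(-13*I)*T(4) = -13*(-11)*4 = 143*4 = 572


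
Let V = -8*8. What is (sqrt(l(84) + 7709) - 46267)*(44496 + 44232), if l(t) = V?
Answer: -4105178376 + 88728*sqrt(7645) ≈ -4.0974e+9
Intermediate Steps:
V = -64
l(t) = -64
(sqrt(l(84) + 7709) - 46267)*(44496 + 44232) = (sqrt(-64 + 7709) - 46267)*(44496 + 44232) = (sqrt(7645) - 46267)*88728 = (-46267 + sqrt(7645))*88728 = -4105178376 + 88728*sqrt(7645)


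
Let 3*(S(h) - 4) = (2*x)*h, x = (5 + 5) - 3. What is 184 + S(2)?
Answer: 592/3 ≈ 197.33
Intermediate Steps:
x = 7 (x = 10 - 3 = 7)
S(h) = 4 + 14*h/3 (S(h) = 4 + ((2*7)*h)/3 = 4 + (14*h)/3 = 4 + 14*h/3)
184 + S(2) = 184 + (4 + (14/3)*2) = 184 + (4 + 28/3) = 184 + 40/3 = 592/3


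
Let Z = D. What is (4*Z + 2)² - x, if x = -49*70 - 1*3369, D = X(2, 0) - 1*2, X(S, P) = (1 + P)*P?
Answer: 6835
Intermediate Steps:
X(S, P) = P*(1 + P)
D = -2 (D = 0*(1 + 0) - 1*2 = 0*1 - 2 = 0 - 2 = -2)
Z = -2
x = -6799 (x = -3430 - 3369 = -6799)
(4*Z + 2)² - x = (4*(-2) + 2)² - 1*(-6799) = (-8 + 2)² + 6799 = (-6)² + 6799 = 36 + 6799 = 6835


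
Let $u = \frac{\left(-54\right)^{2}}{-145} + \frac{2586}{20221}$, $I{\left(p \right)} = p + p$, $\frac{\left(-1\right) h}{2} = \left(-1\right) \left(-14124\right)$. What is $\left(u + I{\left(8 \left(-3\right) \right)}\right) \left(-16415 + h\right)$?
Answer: $\frac{8902569760038}{2932045} \approx 3.0363 \cdot 10^{6}$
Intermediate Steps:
$h = -28248$ ($h = - 2 \left(\left(-1\right) \left(-14124\right)\right) = \left(-2\right) 14124 = -28248$)
$I{\left(p \right)} = 2 p$
$u = - \frac{58589466}{2932045}$ ($u = 2916 \left(- \frac{1}{145}\right) + 2586 \cdot \frac{1}{20221} = - \frac{2916}{145} + \frac{2586}{20221} = - \frac{58589466}{2932045} \approx -19.982$)
$\left(u + I{\left(8 \left(-3\right) \right)}\right) \left(-16415 + h\right) = \left(- \frac{58589466}{2932045} + 2 \cdot 8 \left(-3\right)\right) \left(-16415 - 28248\right) = \left(- \frac{58589466}{2932045} + 2 \left(-24\right)\right) \left(-44663\right) = \left(- \frac{58589466}{2932045} - 48\right) \left(-44663\right) = \left(- \frac{199327626}{2932045}\right) \left(-44663\right) = \frac{8902569760038}{2932045}$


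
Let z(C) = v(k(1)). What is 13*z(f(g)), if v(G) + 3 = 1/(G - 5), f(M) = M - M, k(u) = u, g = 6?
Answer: -169/4 ≈ -42.250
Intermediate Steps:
f(M) = 0
v(G) = -3 + 1/(-5 + G) (v(G) = -3 + 1/(G - 5) = -3 + 1/(-5 + G))
z(C) = -13/4 (z(C) = (16 - 3*1)/(-5 + 1) = (16 - 3)/(-4) = -1/4*13 = -13/4)
13*z(f(g)) = 13*(-13/4) = -169/4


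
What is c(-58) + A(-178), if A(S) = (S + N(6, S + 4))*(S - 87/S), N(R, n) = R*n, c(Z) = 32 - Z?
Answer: 19313777/89 ≈ 2.1701e+5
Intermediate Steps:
A(S) = (24 + 7*S)*(S - 87/S) (A(S) = (S + 6*(S + 4))*(S - 87/S) = (S + 6*(4 + S))*(S - 87/S) = (S + (24 + 6*S))*(S - 87/S) = (24 + 7*S)*(S - 87/S))
c(-58) + A(-178) = (32 - 1*(-58)) + (-609 - 2088/(-178) + 7*(-178)² + 24*(-178)) = (32 + 58) + (-609 - 2088*(-1/178) + 7*31684 - 4272) = 90 + (-609 + 1044/89 + 221788 - 4272) = 90 + 19305767/89 = 19313777/89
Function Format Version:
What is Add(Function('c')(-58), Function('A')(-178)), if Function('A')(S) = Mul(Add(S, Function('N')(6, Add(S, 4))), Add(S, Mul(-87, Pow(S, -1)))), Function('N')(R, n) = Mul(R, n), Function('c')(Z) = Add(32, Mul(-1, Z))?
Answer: Rational(19313777, 89) ≈ 2.1701e+5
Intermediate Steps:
Function('A')(S) = Mul(Add(24, Mul(7, S)), Add(S, Mul(-87, Pow(S, -1)))) (Function('A')(S) = Mul(Add(S, Mul(6, Add(S, 4))), Add(S, Mul(-87, Pow(S, -1)))) = Mul(Add(S, Mul(6, Add(4, S))), Add(S, Mul(-87, Pow(S, -1)))) = Mul(Add(S, Add(24, Mul(6, S))), Add(S, Mul(-87, Pow(S, -1)))) = Mul(Add(24, Mul(7, S)), Add(S, Mul(-87, Pow(S, -1)))))
Add(Function('c')(-58), Function('A')(-178)) = Add(Add(32, Mul(-1, -58)), Add(-609, Mul(-2088, Pow(-178, -1)), Mul(7, Pow(-178, 2)), Mul(24, -178))) = Add(Add(32, 58), Add(-609, Mul(-2088, Rational(-1, 178)), Mul(7, 31684), -4272)) = Add(90, Add(-609, Rational(1044, 89), 221788, -4272)) = Add(90, Rational(19305767, 89)) = Rational(19313777, 89)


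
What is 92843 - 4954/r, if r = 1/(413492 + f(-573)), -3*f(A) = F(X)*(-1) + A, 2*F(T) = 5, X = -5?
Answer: -6147890602/3 ≈ -2.0493e+9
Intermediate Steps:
F(T) = 5/2 (F(T) = (½)*5 = 5/2)
f(A) = ⅚ - A/3 (f(A) = -((5/2)*(-1) + A)/3 = -(-5/2 + A)/3 = ⅚ - A/3)
r = 6/2482103 (r = 1/(413492 + (⅚ - ⅓*(-573))) = 1/(413492 + (⅚ + 191)) = 1/(413492 + 1151/6) = 1/(2482103/6) = 6/2482103 ≈ 2.4173e-6)
92843 - 4954/r = 92843 - 4954/6/2482103 = 92843 - 4954*2482103/6 = 92843 - 1*6148169131/3 = 92843 - 6148169131/3 = -6147890602/3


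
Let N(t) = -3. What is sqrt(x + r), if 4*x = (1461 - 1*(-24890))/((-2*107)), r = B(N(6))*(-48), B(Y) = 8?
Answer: I*sqrt(75981770)/428 ≈ 20.366*I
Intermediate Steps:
r = -384 (r = 8*(-48) = -384)
x = -26351/856 (x = ((1461 - 1*(-24890))/((-2*107)))/4 = ((1461 + 24890)/(-214))/4 = (26351*(-1/214))/4 = (1/4)*(-26351/214) = -26351/856 ≈ -30.784)
sqrt(x + r) = sqrt(-26351/856 - 384) = sqrt(-355055/856) = I*sqrt(75981770)/428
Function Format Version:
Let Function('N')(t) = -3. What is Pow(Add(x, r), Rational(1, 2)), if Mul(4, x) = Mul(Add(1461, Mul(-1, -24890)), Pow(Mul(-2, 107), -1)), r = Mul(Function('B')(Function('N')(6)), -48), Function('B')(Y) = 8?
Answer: Mul(Rational(1, 428), I, Pow(75981770, Rational(1, 2))) ≈ Mul(20.366, I)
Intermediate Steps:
r = -384 (r = Mul(8, -48) = -384)
x = Rational(-26351, 856) (x = Mul(Rational(1, 4), Mul(Add(1461, Mul(-1, -24890)), Pow(Mul(-2, 107), -1))) = Mul(Rational(1, 4), Mul(Add(1461, 24890), Pow(-214, -1))) = Mul(Rational(1, 4), Mul(26351, Rational(-1, 214))) = Mul(Rational(1, 4), Rational(-26351, 214)) = Rational(-26351, 856) ≈ -30.784)
Pow(Add(x, r), Rational(1, 2)) = Pow(Add(Rational(-26351, 856), -384), Rational(1, 2)) = Pow(Rational(-355055, 856), Rational(1, 2)) = Mul(Rational(1, 428), I, Pow(75981770, Rational(1, 2)))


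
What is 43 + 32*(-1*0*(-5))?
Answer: 43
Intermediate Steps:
43 + 32*(-1*0*(-5)) = 43 + 32*(0*(-5)) = 43 + 32*0 = 43 + 0 = 43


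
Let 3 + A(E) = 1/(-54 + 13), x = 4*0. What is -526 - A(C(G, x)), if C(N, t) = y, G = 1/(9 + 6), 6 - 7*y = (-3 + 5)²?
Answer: -21442/41 ≈ -522.98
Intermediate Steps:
y = 2/7 (y = 6/7 - (-3 + 5)²/7 = 6/7 - ⅐*2² = 6/7 - ⅐*4 = 6/7 - 4/7 = 2/7 ≈ 0.28571)
G = 1/15 ≈ 0.066667
x = 0
C(N, t) = 2/7
A(E) = -124/41 (A(E) = -3 + 1/(-54 + 13) = -3 + 1/(-41) = -3 - 1/41 = -124/41)
-526 - A(C(G, x)) = -526 - 1*(-124/41) = -526 + 124/41 = -21442/41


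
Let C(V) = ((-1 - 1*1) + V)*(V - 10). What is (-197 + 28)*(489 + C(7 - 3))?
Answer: -80613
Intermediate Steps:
C(V) = (-10 + V)*(-2 + V) (C(V) = ((-1 - 1) + V)*(-10 + V) = (-2 + V)*(-10 + V) = (-10 + V)*(-2 + V))
(-197 + 28)*(489 + C(7 - 3)) = (-197 + 28)*(489 + (20 + (7 - 3)² - 12*(7 - 3))) = -169*(489 + (20 + 4² - 12*4)) = -169*(489 + (20 + 16 - 48)) = -169*(489 - 12) = -169*477 = -80613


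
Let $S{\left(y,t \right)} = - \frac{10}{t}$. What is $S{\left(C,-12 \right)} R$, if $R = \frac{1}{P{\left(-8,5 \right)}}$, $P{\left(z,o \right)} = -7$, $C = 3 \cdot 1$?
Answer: $- \frac{5}{42} \approx -0.11905$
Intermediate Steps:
$C = 3$
$R = - \frac{1}{7}$ ($R = \frac{1}{-7} = - \frac{1}{7} \approx -0.14286$)
$S{\left(C,-12 \right)} R = - \frac{10}{-12} \left(- \frac{1}{7}\right) = \left(-10\right) \left(- \frac{1}{12}\right) \left(- \frac{1}{7}\right) = \frac{5}{6} \left(- \frac{1}{7}\right) = - \frac{5}{42}$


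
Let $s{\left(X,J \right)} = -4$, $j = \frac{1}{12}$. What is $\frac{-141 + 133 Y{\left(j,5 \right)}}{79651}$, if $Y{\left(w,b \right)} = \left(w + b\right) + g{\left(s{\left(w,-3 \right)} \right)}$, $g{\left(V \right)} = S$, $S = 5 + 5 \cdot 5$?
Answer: $\frac{4177}{73524} \approx 0.056811$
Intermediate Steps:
$j = \frac{1}{12} \approx 0.083333$
$S = 30$ ($S = 5 + 25 = 30$)
$g{\left(V \right)} = 30$
$Y{\left(w,b \right)} = 30 + b + w$ ($Y{\left(w,b \right)} = \left(w + b\right) + 30 = \left(b + w\right) + 30 = 30 + b + w$)
$\frac{-141 + 133 Y{\left(j,5 \right)}}{79651} = \frac{-141 + 133 \left(30 + 5 + \frac{1}{12}\right)}{79651} = \left(-141 + 133 \cdot \frac{421}{12}\right) \frac{1}{79651} = \left(-141 + \frac{55993}{12}\right) \frac{1}{79651} = \frac{54301}{12} \cdot \frac{1}{79651} = \frac{4177}{73524}$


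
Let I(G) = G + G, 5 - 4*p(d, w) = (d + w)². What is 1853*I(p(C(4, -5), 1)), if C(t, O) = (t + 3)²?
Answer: -4623235/2 ≈ -2.3116e+6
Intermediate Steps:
C(t, O) = (3 + t)²
p(d, w) = 5/4 - (d + w)²/4
I(G) = 2*G
1853*I(p(C(4, -5), 1)) = 1853*(2*(5/4 - ((3 + 4)² + 1)²/4)) = 1853*(2*(5/4 - (7² + 1)²/4)) = 1853*(2*(5/4 - (49 + 1)²/4)) = 1853*(2*(5/4 - ¼*50²)) = 1853*(2*(5/4 - ¼*2500)) = 1853*(2*(5/4 - 625)) = 1853*(2*(-2495/4)) = 1853*(-2495/2) = -4623235/2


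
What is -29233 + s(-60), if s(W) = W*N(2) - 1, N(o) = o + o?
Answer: -29474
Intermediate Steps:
N(o) = 2*o
s(W) = -1 + 4*W (s(W) = W*(2*2) - 1 = W*4 - 1 = 4*W - 1 = -1 + 4*W)
-29233 + s(-60) = -29233 + (-1 + 4*(-60)) = -29233 + (-1 - 240) = -29233 - 241 = -29474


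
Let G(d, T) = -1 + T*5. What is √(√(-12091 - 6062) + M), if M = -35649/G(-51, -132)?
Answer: √(23563989 + 1310763*I*√2017)/661 ≈ 9.9764 + 6.7526*I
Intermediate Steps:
G(d, T) = -1 + 5*T
M = 35649/661 (M = -35649/(-1 + 5*(-132)) = -35649/(-1 - 660) = -35649/(-661) = -35649*(-1/661) = 35649/661 ≈ 53.932)
√(√(-12091 - 6062) + M) = √(√(-12091 - 6062) + 35649/661) = √(√(-18153) + 35649/661) = √(3*I*√2017 + 35649/661) = √(35649/661 + 3*I*√2017)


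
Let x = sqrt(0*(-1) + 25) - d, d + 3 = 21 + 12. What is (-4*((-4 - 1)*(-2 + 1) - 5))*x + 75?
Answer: 75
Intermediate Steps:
d = 30 (d = -3 + (21 + 12) = -3 + 33 = 30)
x = -25 (x = sqrt(0*(-1) + 25) - 1*30 = sqrt(0 + 25) - 30 = sqrt(25) - 30 = 5 - 30 = -25)
(-4*((-4 - 1)*(-2 + 1) - 5))*x + 75 = -4*((-4 - 1)*(-2 + 1) - 5)*(-25) + 75 = -4*(-5*(-1) - 5)*(-25) + 75 = -4*(5 - 5)*(-25) + 75 = -4*0*(-25) + 75 = 0*(-25) + 75 = 0 + 75 = 75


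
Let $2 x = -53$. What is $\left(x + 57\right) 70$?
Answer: $2135$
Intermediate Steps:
$x = - \frac{53}{2}$ ($x = \frac{1}{2} \left(-53\right) = - \frac{53}{2} \approx -26.5$)
$\left(x + 57\right) 70 = \left(- \frac{53}{2} + 57\right) 70 = \frac{61}{2} \cdot 70 = 2135$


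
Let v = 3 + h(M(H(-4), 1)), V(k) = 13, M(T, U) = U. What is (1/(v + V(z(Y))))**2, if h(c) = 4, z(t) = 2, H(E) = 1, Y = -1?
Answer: 1/400 ≈ 0.0025000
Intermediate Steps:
v = 7 (v = 3 + 4 = 7)
(1/(v + V(z(Y))))**2 = (1/(7 + 13))**2 = (1/20)**2 = 1/400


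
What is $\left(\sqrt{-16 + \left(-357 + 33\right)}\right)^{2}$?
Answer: $-340$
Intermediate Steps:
$\left(\sqrt{-16 + \left(-357 + 33\right)}\right)^{2} = \left(\sqrt{-16 - 324}\right)^{2} = \left(\sqrt{-340}\right)^{2} = \left(2 i \sqrt{85}\right)^{2} = -340$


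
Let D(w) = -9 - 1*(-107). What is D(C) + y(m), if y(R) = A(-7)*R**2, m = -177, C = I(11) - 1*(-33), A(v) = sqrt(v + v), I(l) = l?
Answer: 98 + 31329*I*sqrt(14) ≈ 98.0 + 1.1722e+5*I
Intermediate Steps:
A(v) = sqrt(2)*sqrt(v) (A(v) = sqrt(2*v) = sqrt(2)*sqrt(v))
C = 44 (C = 11 - 1*(-33) = 11 + 33 = 44)
D(w) = 98 (D(w) = -9 + 107 = 98)
y(R) = I*sqrt(14)*R**2 (y(R) = (sqrt(2)*sqrt(-7))*R**2 = (sqrt(2)*(I*sqrt(7)))*R**2 = (I*sqrt(14))*R**2 = I*sqrt(14)*R**2)
D(C) + y(m) = 98 + I*sqrt(14)*(-177)**2 = 98 + I*sqrt(14)*31329 = 98 + 31329*I*sqrt(14)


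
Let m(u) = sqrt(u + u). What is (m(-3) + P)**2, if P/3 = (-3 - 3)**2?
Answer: (108 + I*sqrt(6))**2 ≈ 11658.0 + 529.09*I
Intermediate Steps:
m(u) = sqrt(2)*sqrt(u) (m(u) = sqrt(2*u) = sqrt(2)*sqrt(u))
P = 108 (P = 3*(-3 - 3)**2 = 3*(-6)**2 = 3*36 = 108)
(m(-3) + P)**2 = (sqrt(2)*sqrt(-3) + 108)**2 = (sqrt(2)*(I*sqrt(3)) + 108)**2 = (I*sqrt(6) + 108)**2 = (108 + I*sqrt(6))**2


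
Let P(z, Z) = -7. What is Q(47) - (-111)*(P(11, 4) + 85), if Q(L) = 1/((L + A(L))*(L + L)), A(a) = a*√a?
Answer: 1759548023/203228 + √47/203228 ≈ 8658.0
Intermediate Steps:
A(a) = a^(3/2)
Q(L) = 1/(2*L*(L + L^(3/2))) (Q(L) = 1/((L + L^(3/2))*(L + L)) = 1/((L + L^(3/2))*(2*L)) = 1/(2*L*(L + L^(3/2))))
Q(47) - (-111)*(P(11, 4) + 85) = (½)/(47*(47 + 47^(3/2))) - (-111)*(-7 + 85) = (½)*(1/47)/(47 + 47*√47) - (-111)*78 = 1/(94*(47 + 47*√47)) - 1*(-8658) = 1/(94*(47 + 47*√47)) + 8658 = 8658 + 1/(94*(47 + 47*√47))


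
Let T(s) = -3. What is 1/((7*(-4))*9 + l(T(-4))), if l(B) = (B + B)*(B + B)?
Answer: -1/216 ≈ -0.0046296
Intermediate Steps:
l(B) = 4*B² (l(B) = (2*B)*(2*B) = 4*B²)
1/((7*(-4))*9 + l(T(-4))) = 1/((7*(-4))*9 + 4*(-3)²) = 1/(-28*9 + 4*9) = 1/(-252 + 36) = 1/(-216) = -1/216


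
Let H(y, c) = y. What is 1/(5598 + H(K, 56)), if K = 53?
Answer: 1/5651 ≈ 0.00017696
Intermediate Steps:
1/(5598 + H(K, 56)) = 1/(5598 + 53) = 1/5651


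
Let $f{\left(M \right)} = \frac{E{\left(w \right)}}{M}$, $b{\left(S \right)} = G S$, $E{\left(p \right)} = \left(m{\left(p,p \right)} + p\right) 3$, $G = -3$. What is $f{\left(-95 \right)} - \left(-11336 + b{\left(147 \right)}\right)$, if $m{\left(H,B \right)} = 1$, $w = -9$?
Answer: $\frac{1118839}{95} \approx 11777.0$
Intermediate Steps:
$E{\left(p \right)} = 3 + 3 p$ ($E{\left(p \right)} = \left(1 + p\right) 3 = 3 + 3 p$)
$b{\left(S \right)} = - 3 S$
$f{\left(M \right)} = - \frac{24}{M}$ ($f{\left(M \right)} = \frac{3 + 3 \left(-9\right)}{M} = \frac{3 - 27}{M} = - \frac{24}{M}$)
$f{\left(-95 \right)} - \left(-11336 + b{\left(147 \right)}\right) = - \frac{24}{-95} - \left(-11336 - 441\right) = \left(-24\right) \left(- \frac{1}{95}\right) - \left(-11336 - 441\right) = \frac{24}{95} - -11777 = \frac{24}{95} + 11777 = \frac{1118839}{95}$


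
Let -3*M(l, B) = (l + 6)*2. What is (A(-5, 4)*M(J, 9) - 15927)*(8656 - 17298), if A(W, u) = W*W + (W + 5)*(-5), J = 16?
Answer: 422429602/3 ≈ 1.4081e+8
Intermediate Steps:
A(W, u) = -25 + W**2 - 5*W (A(W, u) = W**2 + (5 + W)*(-5) = W**2 + (-25 - 5*W) = -25 + W**2 - 5*W)
M(l, B) = -4 - 2*l/3 (M(l, B) = -(l + 6)*2/3 = -(6 + l)*2/3 = -(12 + 2*l)/3 = -4 - 2*l/3)
(A(-5, 4)*M(J, 9) - 15927)*(8656 - 17298) = ((-25 + (-5)**2 - 5*(-5))*(-4 - 2/3*16) - 15927)*(8656 - 17298) = ((-25 + 25 + 25)*(-4 - 32/3) - 15927)*(-8642) = (25*(-44/3) - 15927)*(-8642) = (-1100/3 - 15927)*(-8642) = -48881/3*(-8642) = 422429602/3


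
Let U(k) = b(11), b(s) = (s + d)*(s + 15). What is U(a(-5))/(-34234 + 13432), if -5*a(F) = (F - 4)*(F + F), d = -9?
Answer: -26/10401 ≈ -0.0024998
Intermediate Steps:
a(F) = -2*F*(-4 + F)/5 (a(F) = -(F - 4)*(F + F)/5 = -(-4 + F)*2*F/5 = -2*F*(-4 + F)/5)
b(s) = (-9 + s)*(15 + s) (b(s) = (s - 9)*(s + 15) = (-9 + s)*(15 + s))
U(k) = 52 (U(k) = -135 + 11**2 + 6*11 = -135 + 121 + 66 = 52)
U(a(-5))/(-34234 + 13432) = 52/(-34234 + 13432) = 52/(-20802) = 52*(-1/20802) = -26/10401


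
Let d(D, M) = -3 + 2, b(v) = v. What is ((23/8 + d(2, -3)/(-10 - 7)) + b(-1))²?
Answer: 69169/18496 ≈ 3.7397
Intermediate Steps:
d(D, M) = -1
((23/8 + d(2, -3)/(-10 - 7)) + b(-1))² = ((23/8 - 1/(-10 - 7)) - 1)² = ((23*(⅛) - 1/(-17)) - 1)² = ((23/8 - 1*(-1/17)) - 1)² = ((23/8 + 1/17) - 1)² = (399/136 - 1)² = (263/136)² = 69169/18496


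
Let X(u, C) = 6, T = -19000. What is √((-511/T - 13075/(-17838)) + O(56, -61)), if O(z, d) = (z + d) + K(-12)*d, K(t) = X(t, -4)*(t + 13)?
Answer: I*√11813552013166390/5648700 ≈ 19.242*I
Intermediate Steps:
K(t) = 78 + 6*t (K(t) = 6*(t + 13) = 6*(13 + t) = 78 + 6*t)
O(z, d) = z + 7*d (O(z, d) = (z + d) + (78 + 6*(-12))*d = (d + z) + (78 - 72)*d = (d + z) + 6*d = z + 7*d)
√((-511/T - 13075/(-17838)) + O(56, -61)) = √((-511/(-19000) - 13075/(-17838)) + (56 + 7*(-61))) = √((-511*(-1/19000) - 13075*(-1/17838)) + (56 - 427)) = √((511/19000 + 13075/17838) - 371) = √(128770109/169461000 - 371) = √(-62741260891/169461000) = I*√11813552013166390/5648700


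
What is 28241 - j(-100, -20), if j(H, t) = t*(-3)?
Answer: 28181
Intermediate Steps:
j(H, t) = -3*t
28241 - j(-100, -20) = 28241 - (-3)*(-20) = 28241 - 1*60 = 28241 - 60 = 28181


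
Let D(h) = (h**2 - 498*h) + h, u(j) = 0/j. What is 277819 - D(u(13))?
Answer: 277819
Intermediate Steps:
u(j) = 0
D(h) = h**2 - 497*h
277819 - D(u(13)) = 277819 - 0*(-497 + 0) = 277819 - 0*(-497) = 277819 - 1*0 = 277819 + 0 = 277819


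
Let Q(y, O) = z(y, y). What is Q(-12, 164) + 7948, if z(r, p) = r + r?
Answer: 7924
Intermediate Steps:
z(r, p) = 2*r
Q(y, O) = 2*y
Q(-12, 164) + 7948 = 2*(-12) + 7948 = -24 + 7948 = 7924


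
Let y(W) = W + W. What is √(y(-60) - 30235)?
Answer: I*√30355 ≈ 174.23*I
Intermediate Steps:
y(W) = 2*W
√(y(-60) - 30235) = √(2*(-60) - 30235) = √(-120 - 30235) = √(-30355) = I*√30355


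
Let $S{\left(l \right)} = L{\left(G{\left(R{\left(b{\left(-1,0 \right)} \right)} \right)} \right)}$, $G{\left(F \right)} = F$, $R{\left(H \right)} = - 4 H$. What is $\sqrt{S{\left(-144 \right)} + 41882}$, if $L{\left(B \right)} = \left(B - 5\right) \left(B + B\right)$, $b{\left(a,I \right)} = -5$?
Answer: $\sqrt{42482} \approx 206.11$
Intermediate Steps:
$L{\left(B \right)} = 2 B \left(-5 + B\right)$ ($L{\left(B \right)} = \left(-5 + B\right) 2 B = 2 B \left(-5 + B\right)$)
$S{\left(l \right)} = 600$ ($S{\left(l \right)} = 2 \left(\left(-4\right) \left(-5\right)\right) \left(-5 - -20\right) = 2 \cdot 20 \left(-5 + 20\right) = 2 \cdot 20 \cdot 15 = 600$)
$\sqrt{S{\left(-144 \right)} + 41882} = \sqrt{600 + 41882} = \sqrt{42482}$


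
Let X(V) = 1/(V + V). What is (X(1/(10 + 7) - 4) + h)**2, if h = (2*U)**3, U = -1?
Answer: 1185921/17956 ≈ 66.046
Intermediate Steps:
X(V) = 1/(2*V)
h = -8 (h = (2*(-1))**3 = (-2)**3 = -8)
(X(1/(10 + 7) - 4) + h)**2 = (1/(2*(1/(10 + 7) - 4)) - 8)**2 = (1/(2*(1/17 - 4)) - 8)**2 = (1/(2*(-67/17)) - 8)**2 = ((1/2)*(-17/67) - 8)**2 = (-17/134 - 8)**2 = (-1089/134)**2 = 1185921/17956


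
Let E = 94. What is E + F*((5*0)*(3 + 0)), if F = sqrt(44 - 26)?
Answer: 94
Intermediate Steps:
F = 3*sqrt(2) (F = sqrt(18) = 3*sqrt(2) ≈ 4.2426)
E + F*((5*0)*(3 + 0)) = 94 + (3*sqrt(2))*((5*0)*(3 + 0)) = 94 + (3*sqrt(2))*(0*3) = 94 + (3*sqrt(2))*0 = 94 + 0 = 94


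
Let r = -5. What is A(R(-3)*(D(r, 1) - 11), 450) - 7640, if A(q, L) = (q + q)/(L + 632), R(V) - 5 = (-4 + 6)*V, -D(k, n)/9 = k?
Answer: -4133274/541 ≈ -7640.1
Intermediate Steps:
D(k, n) = -9*k
R(V) = 5 + 2*V (R(V) = 5 + (-4 + 6)*V = 5 + 2*V)
A(q, L) = 2*q/(632 + L) (A(q, L) = (2*q)/(632 + L) = 2*q/(632 + L))
A(R(-3)*(D(r, 1) - 11), 450) - 7640 = 2*((5 + 2*(-3))*(-9*(-5) - 11))/(632 + 450) - 7640 = 2*((5 - 6)*(45 - 11))/1082 - 7640 = 2*(-1*34)*(1/1082) - 7640 = 2*(-34)*(1/1082) - 7640 = -34/541 - 7640 = -4133274/541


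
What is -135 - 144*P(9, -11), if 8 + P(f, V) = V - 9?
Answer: 3897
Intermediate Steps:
P(f, V) = -17 + V (P(f, V) = -8 + (V - 9) = -8 + (-9 + V) = -17 + V)
-135 - 144*P(9, -11) = -135 - 144*(-17 - 11) = -135 - 144*(-28) = -135 + 4032 = 3897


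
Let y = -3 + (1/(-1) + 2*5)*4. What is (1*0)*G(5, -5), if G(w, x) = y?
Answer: 0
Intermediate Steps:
y = 33 (y = -3 + (-1 + 10)*4 = -3 + 9*4 = -3 + 36 = 33)
G(w, x) = 33
(1*0)*G(5, -5) = (1*0)*33 = 0*33 = 0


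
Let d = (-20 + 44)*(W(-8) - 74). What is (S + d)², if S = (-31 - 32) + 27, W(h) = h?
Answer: 4016016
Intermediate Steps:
S = -36 (S = -63 + 27 = -36)
d = -1968 (d = (-20 + 44)*(-8 - 74) = 24*(-82) = -1968)
(S + d)² = (-36 - 1968)² = (-2004)² = 4016016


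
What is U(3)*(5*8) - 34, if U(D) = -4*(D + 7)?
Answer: -1634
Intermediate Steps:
U(D) = -28 - 4*D (U(D) = -4*(7 + D) = -28 - 4*D)
U(3)*(5*8) - 34 = (-28 - 4*3)*(5*8) - 34 = (-28 - 12)*40 - 34 = -40*40 - 34 = -1600 - 34 = -1634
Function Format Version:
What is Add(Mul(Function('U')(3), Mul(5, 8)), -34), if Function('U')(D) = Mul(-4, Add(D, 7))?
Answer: -1634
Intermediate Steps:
Function('U')(D) = Add(-28, Mul(-4, D)) (Function('U')(D) = Mul(-4, Add(7, D)) = Add(-28, Mul(-4, D)))
Add(Mul(Function('U')(3), Mul(5, 8)), -34) = Add(Mul(Add(-28, Mul(-4, 3)), Mul(5, 8)), -34) = Add(Mul(Add(-28, -12), 40), -34) = Add(Mul(-40, 40), -34) = Add(-1600, -34) = -1634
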